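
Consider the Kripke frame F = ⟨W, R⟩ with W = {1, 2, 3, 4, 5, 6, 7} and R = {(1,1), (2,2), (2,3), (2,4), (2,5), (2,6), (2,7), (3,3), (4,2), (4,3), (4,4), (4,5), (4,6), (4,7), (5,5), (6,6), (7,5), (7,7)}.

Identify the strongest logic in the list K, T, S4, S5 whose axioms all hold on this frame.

Reflexive (axiom T): yes — every world is R-related to itself.
Transitive (axiom 4): yes — every two-step R-path is closed by a direct edge.
Euclidean (axiom 5): no — 2 R 3 and 2 R 4, but not 3 R 4.
So F validates K, T, S4; S5 would additionally require R to be Euclidean. The strongest is S4.

S4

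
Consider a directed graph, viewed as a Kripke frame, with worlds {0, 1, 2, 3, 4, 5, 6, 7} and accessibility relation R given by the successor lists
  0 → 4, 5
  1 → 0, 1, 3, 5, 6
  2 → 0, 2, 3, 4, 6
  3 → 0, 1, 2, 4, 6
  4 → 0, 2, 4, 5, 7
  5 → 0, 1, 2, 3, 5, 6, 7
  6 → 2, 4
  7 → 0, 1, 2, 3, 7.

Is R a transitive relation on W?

No

Transitive: no — 0 R 4 and 4 R 2, but not 0 R 2.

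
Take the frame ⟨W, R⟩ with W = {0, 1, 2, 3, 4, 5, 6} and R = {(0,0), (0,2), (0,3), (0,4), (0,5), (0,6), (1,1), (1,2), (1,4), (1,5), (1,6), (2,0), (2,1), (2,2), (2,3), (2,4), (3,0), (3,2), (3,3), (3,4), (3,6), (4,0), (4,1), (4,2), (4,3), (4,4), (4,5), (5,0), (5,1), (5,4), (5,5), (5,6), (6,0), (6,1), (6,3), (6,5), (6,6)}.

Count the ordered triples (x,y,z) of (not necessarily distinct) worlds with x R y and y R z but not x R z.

40

Enumerating: (0,2,1), (0,4,1), (0,5,1), (0,6,1), (1,2,0), (1,2,3), (1,4,0), (1,4,3), (1,5,0), (1,6,0), (1,6,3), (2,0,5), … and 28 more.
Total: 40.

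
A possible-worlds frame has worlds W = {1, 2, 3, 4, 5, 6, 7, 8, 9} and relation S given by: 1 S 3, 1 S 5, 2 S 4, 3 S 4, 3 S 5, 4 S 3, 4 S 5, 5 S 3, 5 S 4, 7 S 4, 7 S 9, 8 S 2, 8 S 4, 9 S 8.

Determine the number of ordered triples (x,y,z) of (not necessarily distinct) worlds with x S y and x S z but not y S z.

17

Enumerating: (1,3,3), (1,5,5), (2,4,4), (3,4,4), (3,5,5), (4,3,3), (4,5,5), (5,3,3), (5,4,4), (7,4,4), (7,4,9), (7,9,4), (7,9,9), (8,2,2), (8,4,2), (8,4,4), (9,8,8).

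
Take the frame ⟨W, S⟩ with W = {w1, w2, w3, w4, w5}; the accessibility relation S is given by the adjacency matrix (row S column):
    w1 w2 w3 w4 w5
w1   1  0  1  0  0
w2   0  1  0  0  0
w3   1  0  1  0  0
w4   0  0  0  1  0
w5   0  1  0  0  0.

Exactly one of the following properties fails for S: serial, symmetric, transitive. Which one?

Serial: yes — every world has a successor (e.g. w1 S w1).
Symmetric: no — w5 S w2 but not w2 S w5.
Transitive: yes — every two-step S-path is closed by a direct edge.
Only symmetric fails.

symmetric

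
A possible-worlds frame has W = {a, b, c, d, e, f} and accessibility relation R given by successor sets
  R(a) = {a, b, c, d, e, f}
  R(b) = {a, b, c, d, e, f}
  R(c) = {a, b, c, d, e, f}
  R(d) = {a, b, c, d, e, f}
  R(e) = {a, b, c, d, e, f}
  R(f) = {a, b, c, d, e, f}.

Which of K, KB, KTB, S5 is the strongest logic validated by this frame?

S5

Symmetric (axiom B): yes — every pair in R has its reverse in R.
Reflexive (axiom T): yes — every world is R-related to itself.
Euclidean (axiom 5): yes — any two successors of a common world are R-related.
So F validates K, KB, KTB, S5. The strongest is S5.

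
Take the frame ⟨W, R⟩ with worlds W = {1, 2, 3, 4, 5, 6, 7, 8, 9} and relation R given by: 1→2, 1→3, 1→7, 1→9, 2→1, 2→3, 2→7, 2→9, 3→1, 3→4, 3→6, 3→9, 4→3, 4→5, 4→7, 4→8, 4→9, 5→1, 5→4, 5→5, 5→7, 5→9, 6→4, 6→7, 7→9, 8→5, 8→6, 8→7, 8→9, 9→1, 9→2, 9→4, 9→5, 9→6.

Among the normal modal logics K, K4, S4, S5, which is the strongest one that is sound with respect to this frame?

Transitive (axiom 4): no — 1 R 3 and 3 R 4, but not 1 R 4.
Reflexive (axiom T): no — 1 is not related to itself.
Euclidean (axiom 5): no — 1 R 3 and 1 R 2, but not 3 R 2.
So F validates K; K4 would additionally require R to be transitive. The strongest is K.

K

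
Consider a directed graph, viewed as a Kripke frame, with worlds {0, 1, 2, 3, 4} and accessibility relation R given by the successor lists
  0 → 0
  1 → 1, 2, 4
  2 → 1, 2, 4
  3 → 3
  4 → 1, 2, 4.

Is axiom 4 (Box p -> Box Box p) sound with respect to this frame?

Yes

The schema 4 characterises exactly the transitive frames.
Transitive: yes — every two-step R-path is closed by a direct edge.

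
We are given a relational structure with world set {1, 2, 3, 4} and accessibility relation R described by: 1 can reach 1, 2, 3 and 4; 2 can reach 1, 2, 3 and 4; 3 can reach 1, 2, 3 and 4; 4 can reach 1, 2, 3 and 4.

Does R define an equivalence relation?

Yes

Reflexive: yes — every world is R-related to itself.
Symmetric: yes — every pair in R has its reverse in R.
Transitive: yes — every two-step R-path is closed by a direct edge.
So R is an equivalence relation.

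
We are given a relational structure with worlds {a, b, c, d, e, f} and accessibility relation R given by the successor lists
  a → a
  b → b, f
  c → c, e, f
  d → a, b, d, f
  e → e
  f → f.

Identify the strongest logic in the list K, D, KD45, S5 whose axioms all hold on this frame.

Serial (axiom D): yes — every world has a successor (e.g. a R a).
Euclidean (axiom 5): no — c R e and c R f, but not e R f.
Transitive (axiom 4): yes — every two-step R-path is closed by a direct edge.
Reflexive (axiom T): yes — every world is R-related to itself.
So F validates K, D; KD45 would additionally require R to be Euclidean. The strongest is D.

D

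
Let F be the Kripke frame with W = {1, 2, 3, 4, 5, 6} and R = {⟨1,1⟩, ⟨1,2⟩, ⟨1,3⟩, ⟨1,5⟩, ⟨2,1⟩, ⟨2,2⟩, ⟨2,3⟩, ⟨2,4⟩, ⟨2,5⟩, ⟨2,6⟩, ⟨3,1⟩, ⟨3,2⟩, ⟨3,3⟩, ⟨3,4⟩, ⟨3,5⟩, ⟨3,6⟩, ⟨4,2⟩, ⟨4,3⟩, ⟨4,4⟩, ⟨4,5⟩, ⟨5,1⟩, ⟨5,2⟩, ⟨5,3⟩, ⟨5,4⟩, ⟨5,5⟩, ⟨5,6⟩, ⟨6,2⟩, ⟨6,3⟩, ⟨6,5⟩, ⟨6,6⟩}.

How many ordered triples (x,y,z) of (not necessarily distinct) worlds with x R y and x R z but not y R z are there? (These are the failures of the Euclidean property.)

18

Enumerating: (2,1,4), (2,1,6), (2,4,1), (2,4,6), (2,6,1), (2,6,4), (3,1,4), (3,1,6), (3,4,1), (3,4,6), (3,6,1), (3,6,4), (5,1,4), (5,1,6), (5,4,1), (5,4,6), (5,6,1), (5,6,4).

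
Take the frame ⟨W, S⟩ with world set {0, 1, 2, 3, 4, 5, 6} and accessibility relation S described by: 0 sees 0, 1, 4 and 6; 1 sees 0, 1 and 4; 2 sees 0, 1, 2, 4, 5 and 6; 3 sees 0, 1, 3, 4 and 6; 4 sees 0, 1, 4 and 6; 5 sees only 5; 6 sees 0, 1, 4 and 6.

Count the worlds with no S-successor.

S is serial; there are no such worlds.

0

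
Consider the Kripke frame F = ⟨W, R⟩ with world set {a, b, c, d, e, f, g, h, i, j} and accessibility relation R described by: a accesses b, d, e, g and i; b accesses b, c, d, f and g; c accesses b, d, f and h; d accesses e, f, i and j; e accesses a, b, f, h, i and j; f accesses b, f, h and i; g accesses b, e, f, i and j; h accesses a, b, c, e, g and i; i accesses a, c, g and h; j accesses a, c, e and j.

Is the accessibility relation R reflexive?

No

Reflexive: no — a is not related to itself.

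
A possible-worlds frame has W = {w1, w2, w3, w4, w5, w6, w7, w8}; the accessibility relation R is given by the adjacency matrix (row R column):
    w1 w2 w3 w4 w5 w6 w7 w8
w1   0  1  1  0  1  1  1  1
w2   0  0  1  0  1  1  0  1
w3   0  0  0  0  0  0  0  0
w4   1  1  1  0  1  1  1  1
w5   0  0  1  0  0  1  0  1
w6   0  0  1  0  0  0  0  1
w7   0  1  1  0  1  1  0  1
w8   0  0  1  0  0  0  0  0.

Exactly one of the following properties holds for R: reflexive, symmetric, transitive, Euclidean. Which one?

Reflexive: no — w1 is not related to itself.
Symmetric: no — w1 R w2 but not w2 R w1.
Transitive: yes — every two-step R-path is closed by a direct edge.
Euclidean: no — w1 R w2 and w1 R w7, but not w2 R w7.
Only transitive holds.

transitive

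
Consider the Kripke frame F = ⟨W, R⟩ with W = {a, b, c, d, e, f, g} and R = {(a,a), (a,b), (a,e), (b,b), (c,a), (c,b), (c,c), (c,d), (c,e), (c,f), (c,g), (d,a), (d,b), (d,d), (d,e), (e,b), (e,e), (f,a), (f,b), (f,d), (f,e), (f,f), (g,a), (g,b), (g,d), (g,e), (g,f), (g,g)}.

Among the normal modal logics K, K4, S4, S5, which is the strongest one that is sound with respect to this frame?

S4

Transitive (axiom 4): yes — every two-step R-path is closed by a direct edge.
Reflexive (axiom T): yes — every world is R-related to itself.
Euclidean (axiom 5): no — a R b and a R e, but not b R e.
So F validates K, K4, S4; S5 would additionally require R to be Euclidean. The strongest is S4.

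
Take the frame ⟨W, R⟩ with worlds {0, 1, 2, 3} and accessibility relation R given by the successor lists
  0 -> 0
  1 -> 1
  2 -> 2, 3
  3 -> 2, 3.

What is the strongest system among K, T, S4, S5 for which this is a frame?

S5

Reflexive (axiom T): yes — every world is R-related to itself.
Transitive (axiom 4): yes — every two-step R-path is closed by a direct edge.
Euclidean (axiom 5): yes — any two successors of a common world are R-related.
So F validates K, T, S4, S5. The strongest is S5.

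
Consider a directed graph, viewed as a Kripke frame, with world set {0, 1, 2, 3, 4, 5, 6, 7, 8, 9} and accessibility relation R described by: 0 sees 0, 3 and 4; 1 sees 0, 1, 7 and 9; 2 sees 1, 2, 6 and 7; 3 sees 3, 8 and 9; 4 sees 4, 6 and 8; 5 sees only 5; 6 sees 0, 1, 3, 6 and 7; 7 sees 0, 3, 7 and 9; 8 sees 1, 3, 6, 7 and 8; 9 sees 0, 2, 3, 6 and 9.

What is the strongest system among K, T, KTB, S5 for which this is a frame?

T

Reflexive (axiom T): yes — every world is R-related to itself.
Symmetric (axiom B): no — 0 R 3 but not 3 R 0.
Euclidean (axiom 5): no — 0 R 3 and 0 R 4, but not 3 R 4.
So F validates K, T; KTB would additionally require R to be symmetric. The strongest is T.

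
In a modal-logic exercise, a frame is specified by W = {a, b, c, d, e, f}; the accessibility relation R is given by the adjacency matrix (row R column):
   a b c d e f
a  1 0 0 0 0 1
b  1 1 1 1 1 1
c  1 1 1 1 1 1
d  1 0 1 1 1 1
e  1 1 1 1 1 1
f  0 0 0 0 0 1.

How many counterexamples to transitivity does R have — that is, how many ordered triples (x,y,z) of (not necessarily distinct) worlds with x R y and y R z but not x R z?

Enumerating: (d,c,b), (d,e,b).

2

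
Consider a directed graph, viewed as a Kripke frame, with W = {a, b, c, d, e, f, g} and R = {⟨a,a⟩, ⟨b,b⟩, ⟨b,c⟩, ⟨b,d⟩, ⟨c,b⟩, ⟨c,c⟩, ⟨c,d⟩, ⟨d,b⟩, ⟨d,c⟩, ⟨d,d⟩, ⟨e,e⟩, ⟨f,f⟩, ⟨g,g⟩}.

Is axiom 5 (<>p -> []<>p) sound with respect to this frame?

Yes

Axiom 5 corresponds to the accessibility relation being Euclidean.
Euclidean: yes — any two successors of a common world are R-related.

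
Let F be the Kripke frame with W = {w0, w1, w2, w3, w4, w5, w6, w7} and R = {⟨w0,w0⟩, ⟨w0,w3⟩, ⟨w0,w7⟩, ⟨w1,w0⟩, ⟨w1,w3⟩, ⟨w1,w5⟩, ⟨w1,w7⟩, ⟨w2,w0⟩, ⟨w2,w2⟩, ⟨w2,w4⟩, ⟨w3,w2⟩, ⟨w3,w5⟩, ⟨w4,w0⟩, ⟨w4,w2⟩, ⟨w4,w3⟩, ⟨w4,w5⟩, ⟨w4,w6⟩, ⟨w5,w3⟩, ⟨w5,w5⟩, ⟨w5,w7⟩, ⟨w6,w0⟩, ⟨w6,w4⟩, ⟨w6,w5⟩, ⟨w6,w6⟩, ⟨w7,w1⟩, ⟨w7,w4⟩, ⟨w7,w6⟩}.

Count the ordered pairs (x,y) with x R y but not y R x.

Enumerating: (w0,w3), (w0,w7), (w1,w0), (w1,w3), (w1,w5), (w2,w0), (w3,w2), (w4,w0), (w4,w3), (w4,w5), (w5,w7), (w6,w0), (w6,w5), (w7,w4), (w7,w6).

15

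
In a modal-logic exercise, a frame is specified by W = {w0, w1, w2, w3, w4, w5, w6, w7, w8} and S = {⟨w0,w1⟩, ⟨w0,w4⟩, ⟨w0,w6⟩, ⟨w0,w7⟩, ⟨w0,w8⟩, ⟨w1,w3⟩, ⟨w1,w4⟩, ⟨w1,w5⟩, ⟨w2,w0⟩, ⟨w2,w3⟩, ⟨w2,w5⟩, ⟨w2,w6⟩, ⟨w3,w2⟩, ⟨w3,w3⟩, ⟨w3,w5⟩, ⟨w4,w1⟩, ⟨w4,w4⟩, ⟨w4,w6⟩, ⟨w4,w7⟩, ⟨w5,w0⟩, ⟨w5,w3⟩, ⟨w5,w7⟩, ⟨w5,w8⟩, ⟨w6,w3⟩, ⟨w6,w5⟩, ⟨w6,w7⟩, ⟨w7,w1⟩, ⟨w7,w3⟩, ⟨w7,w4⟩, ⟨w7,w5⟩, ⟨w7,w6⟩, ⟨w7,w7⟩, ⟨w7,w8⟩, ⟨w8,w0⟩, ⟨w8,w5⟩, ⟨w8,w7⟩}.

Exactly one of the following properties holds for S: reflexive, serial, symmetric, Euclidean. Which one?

Reflexive: no — w0 is not related to itself.
Serial: yes — every world has a successor (e.g. w0 S w1).
Symmetric: no — w0 S w1 but not w1 S w0.
Euclidean: no — w0 S w1 and w0 S w6, but not w1 S w6.
Only serial holds.

serial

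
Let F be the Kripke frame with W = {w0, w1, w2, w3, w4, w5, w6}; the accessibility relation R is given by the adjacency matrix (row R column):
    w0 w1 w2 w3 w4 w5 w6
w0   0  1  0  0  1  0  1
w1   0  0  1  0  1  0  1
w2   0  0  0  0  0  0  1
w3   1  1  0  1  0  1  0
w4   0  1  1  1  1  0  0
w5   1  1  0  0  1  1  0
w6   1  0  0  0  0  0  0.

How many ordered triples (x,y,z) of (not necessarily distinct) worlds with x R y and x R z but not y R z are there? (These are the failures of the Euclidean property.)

36

Enumerating: (w0,w1,w1), (w0,w4,w6), (w0,w6,w1), (w0,w6,w4), (w0,w6,w6), (w1,w2,w2), (w1,w2,w4), (w1,w4,w6), (w1,w6,w2), (w1,w6,w4), (w1,w6,w6), (w2,w6,w6), … and 24 more.
Total: 36.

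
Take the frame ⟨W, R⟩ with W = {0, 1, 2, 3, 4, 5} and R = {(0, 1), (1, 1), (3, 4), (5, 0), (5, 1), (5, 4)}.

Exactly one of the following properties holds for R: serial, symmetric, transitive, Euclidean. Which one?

transitive

Serial: no — 2 has no R-successor.
Symmetric: no — 0 R 1 but not 1 R 0.
Transitive: yes — every two-step R-path is closed by a direct edge.
Euclidean: no — 5 R 0 and 5 R 4, but not 0 R 4.
Only transitive holds.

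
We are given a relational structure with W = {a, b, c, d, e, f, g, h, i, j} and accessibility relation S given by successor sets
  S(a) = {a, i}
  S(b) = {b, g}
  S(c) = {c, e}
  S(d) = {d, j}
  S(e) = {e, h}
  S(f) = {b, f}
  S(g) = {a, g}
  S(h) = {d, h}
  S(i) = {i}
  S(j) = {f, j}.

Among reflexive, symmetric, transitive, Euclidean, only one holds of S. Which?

Reflexive: yes — every world is S-related to itself.
Symmetric: no — a S i but not i S a.
Transitive: no — b S g and g S a, but not b S a.
Euclidean: no — a S i and a S a, but not i S a.
Only reflexive holds.

reflexive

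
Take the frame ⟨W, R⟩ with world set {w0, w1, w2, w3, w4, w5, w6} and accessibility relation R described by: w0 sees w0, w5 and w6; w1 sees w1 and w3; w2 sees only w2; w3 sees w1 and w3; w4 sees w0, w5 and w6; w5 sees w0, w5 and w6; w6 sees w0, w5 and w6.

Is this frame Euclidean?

Yes

Euclidean: yes — any two successors of a common world are R-related.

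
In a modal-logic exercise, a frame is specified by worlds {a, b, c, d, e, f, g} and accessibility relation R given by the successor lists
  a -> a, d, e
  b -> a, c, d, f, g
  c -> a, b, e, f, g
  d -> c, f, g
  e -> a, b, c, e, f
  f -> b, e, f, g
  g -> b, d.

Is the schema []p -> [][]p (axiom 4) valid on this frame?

No

By correspondence theory, 4 is valid on a frame iff R is transitive.
Transitive: no — a R d and d R c, but not a R c.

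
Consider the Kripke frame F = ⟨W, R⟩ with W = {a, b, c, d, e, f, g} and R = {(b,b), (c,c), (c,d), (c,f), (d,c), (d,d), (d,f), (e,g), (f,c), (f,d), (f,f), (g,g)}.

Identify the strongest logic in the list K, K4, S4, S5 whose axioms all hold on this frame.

Transitive (axiom 4): yes — every two-step R-path is closed by a direct edge.
Reflexive (axiom T): no — a is not related to itself.
Euclidean (axiom 5): yes — any two successors of a common world are R-related.
So F validates K, K4; S4 would additionally require R to be reflexive. The strongest is K4.

K4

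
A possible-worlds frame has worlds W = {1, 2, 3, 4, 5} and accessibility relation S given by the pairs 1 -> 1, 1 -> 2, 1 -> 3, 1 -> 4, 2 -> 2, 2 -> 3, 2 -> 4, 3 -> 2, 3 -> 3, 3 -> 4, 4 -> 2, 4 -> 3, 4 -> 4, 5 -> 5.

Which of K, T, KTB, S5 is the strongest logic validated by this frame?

T

Reflexive (axiom T): yes — every world is S-related to itself.
Symmetric (axiom B): no — 1 S 2 but not 2 S 1.
Euclidean (axiom 5): no — 1 S 2 and 1 S 1, but not 2 S 1.
So F validates K, T; KTB would additionally require S to be symmetric. The strongest is T.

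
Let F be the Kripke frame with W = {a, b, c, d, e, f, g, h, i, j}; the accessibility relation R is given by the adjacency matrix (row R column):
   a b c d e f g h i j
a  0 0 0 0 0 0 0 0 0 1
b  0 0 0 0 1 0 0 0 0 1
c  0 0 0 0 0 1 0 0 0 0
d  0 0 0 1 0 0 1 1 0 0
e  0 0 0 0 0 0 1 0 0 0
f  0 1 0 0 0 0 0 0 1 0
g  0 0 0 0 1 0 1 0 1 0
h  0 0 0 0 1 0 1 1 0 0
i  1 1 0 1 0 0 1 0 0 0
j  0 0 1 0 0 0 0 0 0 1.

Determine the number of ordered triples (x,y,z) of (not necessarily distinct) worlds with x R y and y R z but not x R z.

Enumerating: (a,j,c), (b,e,g), (b,j,c), (c,f,b), (c,f,i), (d,g,e), (d,g,i), (d,h,e), (e,g,e), (e,g,i), (f,b,e), (f,b,j), … and 14 more.
Total: 26.

26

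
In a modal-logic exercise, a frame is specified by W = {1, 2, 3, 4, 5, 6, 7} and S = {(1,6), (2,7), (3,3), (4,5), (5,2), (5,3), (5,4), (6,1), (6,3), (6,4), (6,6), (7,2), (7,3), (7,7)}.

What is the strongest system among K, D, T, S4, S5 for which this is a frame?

Serial (axiom D): yes — every world has a successor (e.g. 1 S 6).
Reflexive (axiom T): no — 1 is not related to itself.
Transitive (axiom 4): no — 1 S 6 and 6 S 3, but not 1 S 3.
Euclidean (axiom 5): no — 5 S 2 and 5 S 3, but not 2 S 3.
So F validates K, D; T would additionally require S to be reflexive. The strongest is D.

D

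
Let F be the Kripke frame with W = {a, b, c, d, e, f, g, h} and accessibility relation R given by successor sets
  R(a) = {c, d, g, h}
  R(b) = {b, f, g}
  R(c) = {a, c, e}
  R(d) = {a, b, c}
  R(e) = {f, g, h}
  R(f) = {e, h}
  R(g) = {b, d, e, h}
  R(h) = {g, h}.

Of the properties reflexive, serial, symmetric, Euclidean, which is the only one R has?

serial

Reflexive: no — a is not related to itself.
Serial: yes — every world has a successor (e.g. a R c).
Symmetric: no — a R g but not g R a.
Euclidean: no — a R c and a R d, but not c R d.
Only serial holds.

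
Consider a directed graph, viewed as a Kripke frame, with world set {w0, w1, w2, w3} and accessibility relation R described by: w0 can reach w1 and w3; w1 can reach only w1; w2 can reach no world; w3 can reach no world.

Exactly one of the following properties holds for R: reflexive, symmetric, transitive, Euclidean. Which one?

transitive

Reflexive: no — w0 is not related to itself.
Symmetric: no — w0 R w1 but not w1 R w0.
Transitive: yes — every two-step R-path is closed by a direct edge.
Euclidean: no — w0 R w1 and w0 R w3, but not w1 R w3.
Only transitive holds.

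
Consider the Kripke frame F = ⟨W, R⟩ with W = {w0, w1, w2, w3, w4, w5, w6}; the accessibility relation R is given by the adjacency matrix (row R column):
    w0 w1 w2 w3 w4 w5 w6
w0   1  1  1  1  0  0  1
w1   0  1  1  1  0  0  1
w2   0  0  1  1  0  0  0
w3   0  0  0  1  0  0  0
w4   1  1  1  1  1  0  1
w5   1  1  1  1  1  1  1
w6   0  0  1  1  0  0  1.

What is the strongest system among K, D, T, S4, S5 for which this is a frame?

S4

Serial (axiom D): yes — every world has a successor (e.g. w0 R w0).
Reflexive (axiom T): yes — every world is R-related to itself.
Transitive (axiom 4): yes — every two-step R-path is closed by a direct edge.
Euclidean (axiom 5): no — w0 R w2 and w0 R w1, but not w2 R w1.
So F validates K, D, T, S4; S5 would additionally require R to be Euclidean. The strongest is S4.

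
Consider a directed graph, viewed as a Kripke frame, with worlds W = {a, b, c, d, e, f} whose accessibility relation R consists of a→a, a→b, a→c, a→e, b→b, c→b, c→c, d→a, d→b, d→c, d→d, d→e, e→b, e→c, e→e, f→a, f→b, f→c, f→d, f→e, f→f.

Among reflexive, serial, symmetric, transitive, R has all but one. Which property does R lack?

Reflexive: yes — every world is R-related to itself.
Serial: yes — every world has a successor (e.g. a R a).
Symmetric: no — a R b but not b R a.
Transitive: yes — every two-step R-path is closed by a direct edge.
Only symmetric fails.

symmetric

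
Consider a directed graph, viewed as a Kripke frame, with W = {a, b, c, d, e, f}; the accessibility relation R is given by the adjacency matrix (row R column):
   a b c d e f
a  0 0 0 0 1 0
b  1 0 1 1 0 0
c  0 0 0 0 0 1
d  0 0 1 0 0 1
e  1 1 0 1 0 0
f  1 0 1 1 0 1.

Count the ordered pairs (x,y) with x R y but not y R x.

Enumerating: (b,a), (b,c), (b,d), (d,c), (e,b), (e,d), (f,a).

7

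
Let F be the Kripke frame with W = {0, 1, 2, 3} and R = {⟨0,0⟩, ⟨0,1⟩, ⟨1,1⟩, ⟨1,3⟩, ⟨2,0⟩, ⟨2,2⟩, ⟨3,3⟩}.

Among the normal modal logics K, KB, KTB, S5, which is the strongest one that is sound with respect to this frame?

Symmetric (axiom B): no — 0 R 1 but not 1 R 0.
Reflexive (axiom T): yes — every world is R-related to itself.
Euclidean (axiom 5): no — 0 R 1 and 0 R 0, but not 1 R 0.
So F validates K; KB would additionally require R to be symmetric. The strongest is K.

K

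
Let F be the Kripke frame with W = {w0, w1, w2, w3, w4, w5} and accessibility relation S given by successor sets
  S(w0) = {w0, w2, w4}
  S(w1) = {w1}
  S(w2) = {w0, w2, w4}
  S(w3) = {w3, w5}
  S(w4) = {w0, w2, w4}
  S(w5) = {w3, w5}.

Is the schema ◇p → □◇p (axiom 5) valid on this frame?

The schema 5 characterises exactly the Euclidean frames.
Euclidean: yes — any two successors of a common world are S-related.

Yes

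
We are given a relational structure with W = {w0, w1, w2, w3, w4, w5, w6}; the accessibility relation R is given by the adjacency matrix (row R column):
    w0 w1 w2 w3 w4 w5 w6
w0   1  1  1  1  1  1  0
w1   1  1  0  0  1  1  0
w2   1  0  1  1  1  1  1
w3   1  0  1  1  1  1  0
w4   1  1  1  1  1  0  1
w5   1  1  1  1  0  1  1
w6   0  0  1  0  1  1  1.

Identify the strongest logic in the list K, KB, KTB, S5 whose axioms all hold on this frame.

Symmetric (axiom B): yes — every pair in R has its reverse in R.
Reflexive (axiom T): yes — every world is R-related to itself.
Euclidean (axiom 5): no — w0 R w1 and w0 R w2, but not w1 R w2.
So F validates K, KB, KTB; S5 would additionally require R to be Euclidean. The strongest is KTB.

KTB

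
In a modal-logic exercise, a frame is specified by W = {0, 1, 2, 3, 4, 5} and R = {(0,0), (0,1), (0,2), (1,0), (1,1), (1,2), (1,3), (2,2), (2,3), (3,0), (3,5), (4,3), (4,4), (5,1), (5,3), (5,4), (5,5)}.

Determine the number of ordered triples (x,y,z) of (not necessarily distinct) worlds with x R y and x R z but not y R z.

21

Enumerating: (0,2,0), (0,2,1), (1,0,3), (1,2,0), (1,2,1), (1,3,1), (1,3,2), (1,3,3), (2,3,2), (2,3,3), (3,0,5), (3,5,0), … and 9 more.
Total: 21.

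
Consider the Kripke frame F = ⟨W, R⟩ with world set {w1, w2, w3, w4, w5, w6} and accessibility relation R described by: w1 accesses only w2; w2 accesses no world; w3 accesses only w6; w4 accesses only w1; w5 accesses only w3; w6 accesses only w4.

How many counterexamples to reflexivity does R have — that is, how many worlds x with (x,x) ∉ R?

Enumerating: w1, w2, w3, w4, w5, w6.

6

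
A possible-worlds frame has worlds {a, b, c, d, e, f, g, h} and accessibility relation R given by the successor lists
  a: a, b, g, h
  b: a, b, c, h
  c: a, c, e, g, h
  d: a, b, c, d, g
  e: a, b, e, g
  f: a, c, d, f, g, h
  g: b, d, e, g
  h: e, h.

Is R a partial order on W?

Reflexive: yes — every world is R-related to itself.
Transitive: no — a R b and b R c, but not a R c.
Antisymmetric: no — a R b and b R a with a ≠ b.
So R is not a partial order.

No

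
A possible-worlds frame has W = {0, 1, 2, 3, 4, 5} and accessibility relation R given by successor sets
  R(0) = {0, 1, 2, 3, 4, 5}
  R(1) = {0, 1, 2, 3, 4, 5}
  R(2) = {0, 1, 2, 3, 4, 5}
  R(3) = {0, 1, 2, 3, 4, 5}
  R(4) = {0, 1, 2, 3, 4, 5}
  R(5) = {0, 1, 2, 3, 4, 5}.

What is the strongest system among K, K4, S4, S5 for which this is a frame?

S5

Transitive (axiom 4): yes — every two-step R-path is closed by a direct edge.
Reflexive (axiom T): yes — every world is R-related to itself.
Euclidean (axiom 5): yes — any two successors of a common world are R-related.
So F validates K, K4, S4, S5. The strongest is S5.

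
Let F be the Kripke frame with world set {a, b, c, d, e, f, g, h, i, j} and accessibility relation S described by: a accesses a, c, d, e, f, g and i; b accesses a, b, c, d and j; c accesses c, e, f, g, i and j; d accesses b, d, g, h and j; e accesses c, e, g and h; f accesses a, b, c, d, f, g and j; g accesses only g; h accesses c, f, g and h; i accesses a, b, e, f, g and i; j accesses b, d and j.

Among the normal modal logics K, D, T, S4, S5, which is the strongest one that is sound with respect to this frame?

Serial (axiom D): yes — every world has a successor (e.g. a S a).
Reflexive (axiom T): yes — every world is S-related to itself.
Transitive (axiom 4): no — a S c and c S j, but not a S j.
Euclidean (axiom 5): no — a S c and a S d, but not c S d.
So F validates K, D, T; S4 would additionally require S to be transitive. The strongest is T.

T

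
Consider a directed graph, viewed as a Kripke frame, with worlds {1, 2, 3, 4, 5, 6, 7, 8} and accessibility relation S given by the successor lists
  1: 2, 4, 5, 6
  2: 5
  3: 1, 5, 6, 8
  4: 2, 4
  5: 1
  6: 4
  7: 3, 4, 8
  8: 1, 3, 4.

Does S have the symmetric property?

No

Symmetric: no — 1 S 2 but not 2 S 1.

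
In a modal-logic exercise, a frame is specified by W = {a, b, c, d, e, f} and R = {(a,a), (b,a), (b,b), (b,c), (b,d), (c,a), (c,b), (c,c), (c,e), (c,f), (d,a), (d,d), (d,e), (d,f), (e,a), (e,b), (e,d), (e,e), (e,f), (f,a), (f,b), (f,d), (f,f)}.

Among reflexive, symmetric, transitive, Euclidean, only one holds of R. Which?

reflexive

Reflexive: yes — every world is R-related to itself.
Symmetric: no — b R a but not a R b.
Transitive: no — b R c and c R e, but not b R e.
Euclidean: no — b R a and b R c, but not a R c.
Only reflexive holds.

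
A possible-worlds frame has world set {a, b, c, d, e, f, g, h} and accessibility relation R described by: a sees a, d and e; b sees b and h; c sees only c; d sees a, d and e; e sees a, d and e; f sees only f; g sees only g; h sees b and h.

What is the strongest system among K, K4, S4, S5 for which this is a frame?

S5

Transitive (axiom 4): yes — every two-step R-path is closed by a direct edge.
Reflexive (axiom T): yes — every world is R-related to itself.
Euclidean (axiom 5): yes — any two successors of a common world are R-related.
So F validates K, K4, S4, S5. The strongest is S5.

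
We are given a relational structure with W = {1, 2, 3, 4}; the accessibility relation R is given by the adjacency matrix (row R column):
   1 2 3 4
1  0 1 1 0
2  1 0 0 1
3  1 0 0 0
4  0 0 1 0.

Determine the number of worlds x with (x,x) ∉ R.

4

Enumerating: 1, 2, 3, 4.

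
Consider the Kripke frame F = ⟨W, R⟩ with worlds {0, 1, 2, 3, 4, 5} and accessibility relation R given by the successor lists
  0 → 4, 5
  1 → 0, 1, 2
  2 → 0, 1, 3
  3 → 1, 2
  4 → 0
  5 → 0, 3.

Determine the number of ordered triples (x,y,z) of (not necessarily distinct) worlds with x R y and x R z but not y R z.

Enumerating: (0,4,4), (0,4,5), (0,5,4), (0,5,5), (1,0,0), (1,0,1), (1,0,2), (1,2,2), (2,0,0), (2,0,1), (2,0,3), (2,1,3), … and 8 more.
Total: 20.

20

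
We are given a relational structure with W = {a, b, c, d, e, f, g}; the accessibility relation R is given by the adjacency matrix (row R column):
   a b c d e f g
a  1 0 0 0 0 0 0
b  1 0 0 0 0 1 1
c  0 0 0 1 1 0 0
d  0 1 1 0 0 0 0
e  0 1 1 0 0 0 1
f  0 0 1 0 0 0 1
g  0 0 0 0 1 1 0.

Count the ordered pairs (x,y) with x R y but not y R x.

6

Enumerating: (b,a), (b,f), (b,g), (d,b), (e,b), (f,c).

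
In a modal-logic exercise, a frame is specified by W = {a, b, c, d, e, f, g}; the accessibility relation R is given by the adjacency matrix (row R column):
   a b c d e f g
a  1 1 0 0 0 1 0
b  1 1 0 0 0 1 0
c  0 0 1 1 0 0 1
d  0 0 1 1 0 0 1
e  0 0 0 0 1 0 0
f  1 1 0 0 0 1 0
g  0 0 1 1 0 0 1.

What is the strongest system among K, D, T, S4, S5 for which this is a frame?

Serial (axiom D): yes — every world has a successor (e.g. a R a).
Reflexive (axiom T): yes — every world is R-related to itself.
Transitive (axiom 4): yes — every two-step R-path is closed by a direct edge.
Euclidean (axiom 5): yes — any two successors of a common world are R-related.
So F validates K, D, T, S4, S5. The strongest is S5.

S5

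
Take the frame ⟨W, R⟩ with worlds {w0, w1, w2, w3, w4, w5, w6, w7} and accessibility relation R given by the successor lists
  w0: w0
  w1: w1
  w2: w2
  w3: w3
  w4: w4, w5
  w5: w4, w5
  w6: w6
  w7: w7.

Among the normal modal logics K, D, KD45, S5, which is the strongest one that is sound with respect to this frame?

Serial (axiom D): yes — every world has a successor (e.g. w0 R w0).
Euclidean (axiom 5): yes — any two successors of a common world are R-related.
Transitive (axiom 4): yes — every two-step R-path is closed by a direct edge.
Reflexive (axiom T): yes — every world is R-related to itself.
So F validates K, D, KD45, S5. The strongest is S5.

S5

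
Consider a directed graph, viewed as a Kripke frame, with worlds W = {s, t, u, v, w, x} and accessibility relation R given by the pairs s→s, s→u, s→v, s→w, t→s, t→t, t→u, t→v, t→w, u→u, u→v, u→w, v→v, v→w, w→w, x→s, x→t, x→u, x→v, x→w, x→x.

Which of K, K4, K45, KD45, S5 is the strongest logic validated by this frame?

K4

Transitive (axiom 4): yes — every two-step R-path is closed by a direct edge.
Euclidean (axiom 5): no — s R v and s R u, but not v R u.
Serial (axiom D): yes — every world has a successor (e.g. s R s).
Reflexive (axiom T): yes — every world is R-related to itself.
So F validates K, K4; K45 would additionally require R to be Euclidean. The strongest is K4.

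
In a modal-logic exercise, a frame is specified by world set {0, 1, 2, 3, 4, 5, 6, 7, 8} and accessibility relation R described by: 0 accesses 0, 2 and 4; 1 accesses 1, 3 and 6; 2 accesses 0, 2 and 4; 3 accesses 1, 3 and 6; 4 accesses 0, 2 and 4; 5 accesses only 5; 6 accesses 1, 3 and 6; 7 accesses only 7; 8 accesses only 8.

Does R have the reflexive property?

Yes

Reflexive: yes — every world is R-related to itself.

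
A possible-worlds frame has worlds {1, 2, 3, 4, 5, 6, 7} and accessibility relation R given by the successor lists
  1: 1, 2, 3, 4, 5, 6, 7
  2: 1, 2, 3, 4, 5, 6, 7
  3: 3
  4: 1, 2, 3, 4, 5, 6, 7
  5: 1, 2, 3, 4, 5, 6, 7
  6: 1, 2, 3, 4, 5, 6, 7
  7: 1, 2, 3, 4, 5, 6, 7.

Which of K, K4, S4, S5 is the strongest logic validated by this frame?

Transitive (axiom 4): yes — every two-step R-path is closed by a direct edge.
Reflexive (axiom T): yes — every world is R-related to itself.
Euclidean (axiom 5): no — 1 R 3 and 1 R 2, but not 3 R 2.
So F validates K, K4, S4; S5 would additionally require R to be Euclidean. The strongest is S4.

S4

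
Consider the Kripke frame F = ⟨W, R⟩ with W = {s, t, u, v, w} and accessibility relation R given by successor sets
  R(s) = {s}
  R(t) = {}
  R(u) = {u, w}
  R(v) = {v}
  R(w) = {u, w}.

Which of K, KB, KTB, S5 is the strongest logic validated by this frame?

Symmetric (axiom B): yes — every pair in R has its reverse in R.
Reflexive (axiom T): no — t is not related to itself.
Euclidean (axiom 5): yes — any two successors of a common world are R-related.
So F validates K, KB; KTB would additionally require R to be reflexive. The strongest is KB.

KB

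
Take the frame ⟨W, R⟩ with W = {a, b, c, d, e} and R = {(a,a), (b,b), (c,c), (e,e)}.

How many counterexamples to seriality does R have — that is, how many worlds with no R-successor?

Enumerating: d.

1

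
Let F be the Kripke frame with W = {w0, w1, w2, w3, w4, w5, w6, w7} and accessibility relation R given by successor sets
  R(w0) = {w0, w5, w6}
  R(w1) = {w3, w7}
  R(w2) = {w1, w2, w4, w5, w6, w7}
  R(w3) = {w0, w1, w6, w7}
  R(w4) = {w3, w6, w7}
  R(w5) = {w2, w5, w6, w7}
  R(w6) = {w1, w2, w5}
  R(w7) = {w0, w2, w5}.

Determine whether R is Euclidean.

Euclidean: no — w1 R w7 and w1 R w3, but not w7 R w3.

No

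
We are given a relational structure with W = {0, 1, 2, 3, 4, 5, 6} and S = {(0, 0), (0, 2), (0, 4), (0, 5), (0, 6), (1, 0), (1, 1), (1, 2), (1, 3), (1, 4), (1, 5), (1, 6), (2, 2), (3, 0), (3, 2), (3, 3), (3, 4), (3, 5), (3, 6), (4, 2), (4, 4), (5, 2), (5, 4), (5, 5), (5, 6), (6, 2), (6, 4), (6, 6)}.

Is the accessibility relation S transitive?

Yes

Transitive: yes — every two-step S-path is closed by a direct edge.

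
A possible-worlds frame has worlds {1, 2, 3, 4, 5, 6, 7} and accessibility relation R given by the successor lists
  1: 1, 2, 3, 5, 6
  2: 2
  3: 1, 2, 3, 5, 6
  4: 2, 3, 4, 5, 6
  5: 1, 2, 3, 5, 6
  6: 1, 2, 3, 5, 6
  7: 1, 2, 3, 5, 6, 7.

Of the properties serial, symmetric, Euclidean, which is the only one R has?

Serial: yes — every world has a successor (e.g. 1 R 1).
Symmetric: no — 1 R 2 but not 2 R 1.
Euclidean: no — 1 R 2 and 1 R 3, but not 2 R 3.
Only serial holds.

serial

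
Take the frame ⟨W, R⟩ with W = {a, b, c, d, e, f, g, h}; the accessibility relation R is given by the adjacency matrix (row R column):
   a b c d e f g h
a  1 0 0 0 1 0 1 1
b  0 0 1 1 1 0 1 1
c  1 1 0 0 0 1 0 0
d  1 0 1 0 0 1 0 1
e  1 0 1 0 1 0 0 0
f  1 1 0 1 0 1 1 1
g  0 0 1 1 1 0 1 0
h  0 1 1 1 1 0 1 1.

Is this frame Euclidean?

No

Euclidean: no — a R e and a R g, but not e R g.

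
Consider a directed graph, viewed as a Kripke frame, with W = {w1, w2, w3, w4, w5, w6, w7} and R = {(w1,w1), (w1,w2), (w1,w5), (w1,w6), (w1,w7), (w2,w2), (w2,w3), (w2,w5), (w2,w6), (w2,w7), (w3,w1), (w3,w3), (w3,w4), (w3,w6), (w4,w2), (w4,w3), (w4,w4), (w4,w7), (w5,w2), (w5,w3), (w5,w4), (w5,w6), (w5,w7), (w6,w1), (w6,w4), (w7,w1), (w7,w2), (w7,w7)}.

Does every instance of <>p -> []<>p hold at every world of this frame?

No

Axiom 5 corresponds to the accessibility relation being Euclidean.
Euclidean: no — w1 R w6 and w1 R w2, but not w6 R w2.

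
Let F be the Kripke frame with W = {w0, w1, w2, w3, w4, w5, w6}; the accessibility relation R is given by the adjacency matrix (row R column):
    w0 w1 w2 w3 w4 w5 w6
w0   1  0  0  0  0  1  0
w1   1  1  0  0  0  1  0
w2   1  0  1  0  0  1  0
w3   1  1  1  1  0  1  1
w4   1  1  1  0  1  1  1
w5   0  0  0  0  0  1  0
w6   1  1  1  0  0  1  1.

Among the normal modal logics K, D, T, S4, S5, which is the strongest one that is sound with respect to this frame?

S4

Serial (axiom D): yes — every world has a successor (e.g. w0 R w0).
Reflexive (axiom T): yes — every world is R-related to itself.
Transitive (axiom 4): yes — every two-step R-path is closed by a direct edge.
Euclidean (axiom 5): no — w1 R w5 and w1 R w0, but not w5 R w0.
So F validates K, D, T, S4; S5 would additionally require R to be Euclidean. The strongest is S4.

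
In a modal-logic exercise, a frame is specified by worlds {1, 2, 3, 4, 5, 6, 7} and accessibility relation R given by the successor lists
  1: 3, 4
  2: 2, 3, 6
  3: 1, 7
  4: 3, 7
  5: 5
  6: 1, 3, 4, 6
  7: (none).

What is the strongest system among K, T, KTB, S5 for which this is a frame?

K

Reflexive (axiom T): no — 1 is not related to itself.
Symmetric (axiom B): no — 1 R 4 but not 4 R 1.
Euclidean (axiom 5): no — 1 R 3 and 1 R 4, but not 3 R 4.
So F validates K; T would additionally require R to be reflexive. The strongest is K.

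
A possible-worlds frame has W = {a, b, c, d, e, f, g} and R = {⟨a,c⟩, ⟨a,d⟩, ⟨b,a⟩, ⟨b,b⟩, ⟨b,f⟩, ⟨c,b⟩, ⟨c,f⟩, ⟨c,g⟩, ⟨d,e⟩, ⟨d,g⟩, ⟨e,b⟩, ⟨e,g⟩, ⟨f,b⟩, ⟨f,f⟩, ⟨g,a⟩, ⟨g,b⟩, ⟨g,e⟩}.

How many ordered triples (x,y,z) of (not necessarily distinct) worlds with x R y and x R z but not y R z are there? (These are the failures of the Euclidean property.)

22

Enumerating: (a,c,c), (a,c,d), (a,d,c), (a,d,d), (b,a,a), (b,a,b), (b,a,f), (b,f,a), (c,b,g), (c,f,g), (c,g,f), (c,g,g), … and 10 more.
Total: 22.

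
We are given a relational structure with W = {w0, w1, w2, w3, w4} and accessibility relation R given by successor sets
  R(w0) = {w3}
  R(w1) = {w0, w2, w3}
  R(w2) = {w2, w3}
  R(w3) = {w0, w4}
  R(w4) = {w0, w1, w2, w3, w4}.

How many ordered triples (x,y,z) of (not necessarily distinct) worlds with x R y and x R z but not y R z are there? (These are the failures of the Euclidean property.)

Enumerating: (w0,w3,w3), (w1,w0,w0), (w1,w0,w2), (w1,w2,w0), (w1,w3,w2), (w1,w3,w3), (w2,w3,w2), (w2,w3,w3), (w3,w0,w0), (w3,w0,w4), (w4,w0,w0), (w4,w0,w1), … and 10 more.
Total: 22.

22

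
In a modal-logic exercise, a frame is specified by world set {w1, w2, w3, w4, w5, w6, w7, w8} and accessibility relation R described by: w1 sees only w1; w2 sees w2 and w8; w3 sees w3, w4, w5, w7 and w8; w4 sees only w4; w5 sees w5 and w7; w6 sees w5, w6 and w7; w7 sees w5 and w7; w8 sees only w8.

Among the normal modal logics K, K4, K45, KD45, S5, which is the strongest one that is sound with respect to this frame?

Transitive (axiom 4): yes — every two-step R-path is closed by a direct edge.
Euclidean (axiom 5): no — w3 R w4 and w3 R w5, but not w4 R w5.
Serial (axiom D): yes — every world has a successor (e.g. w1 R w1).
Reflexive (axiom T): yes — every world is R-related to itself.
So F validates K, K4; K45 would additionally require R to be Euclidean. The strongest is K4.

K4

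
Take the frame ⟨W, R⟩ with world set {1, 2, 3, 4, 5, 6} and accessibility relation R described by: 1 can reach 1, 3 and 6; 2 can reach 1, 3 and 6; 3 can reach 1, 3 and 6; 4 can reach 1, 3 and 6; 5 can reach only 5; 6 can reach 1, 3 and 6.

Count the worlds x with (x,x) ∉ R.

2

Enumerating: 2, 4.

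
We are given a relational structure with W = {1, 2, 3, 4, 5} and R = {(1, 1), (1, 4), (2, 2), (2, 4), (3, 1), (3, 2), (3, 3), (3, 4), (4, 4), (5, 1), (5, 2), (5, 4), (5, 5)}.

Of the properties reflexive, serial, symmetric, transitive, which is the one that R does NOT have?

symmetric

Reflexive: yes — every world is R-related to itself.
Serial: yes — every world has a successor (e.g. 1 R 1).
Symmetric: no — 1 R 4 but not 4 R 1.
Transitive: yes — every two-step R-path is closed by a direct edge.
Only symmetric fails.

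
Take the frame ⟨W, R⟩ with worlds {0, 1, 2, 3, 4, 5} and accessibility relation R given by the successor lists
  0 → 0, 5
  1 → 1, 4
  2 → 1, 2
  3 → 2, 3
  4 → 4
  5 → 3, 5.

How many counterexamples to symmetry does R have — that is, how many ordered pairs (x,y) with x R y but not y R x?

5

Enumerating: (0,5), (1,4), (2,1), (3,2), (5,3).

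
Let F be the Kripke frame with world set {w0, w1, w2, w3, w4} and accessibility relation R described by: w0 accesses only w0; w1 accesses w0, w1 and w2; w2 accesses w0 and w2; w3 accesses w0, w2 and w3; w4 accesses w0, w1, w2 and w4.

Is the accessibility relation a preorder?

Yes

Reflexive: yes — every world is R-related to itself.
Transitive: yes — every two-step R-path is closed by a direct edge.
So R is a preorder.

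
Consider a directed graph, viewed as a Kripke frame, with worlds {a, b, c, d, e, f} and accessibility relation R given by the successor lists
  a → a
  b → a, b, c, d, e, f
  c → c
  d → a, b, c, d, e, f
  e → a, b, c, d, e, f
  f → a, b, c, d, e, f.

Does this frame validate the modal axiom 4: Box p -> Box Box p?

By correspondence theory, 4 is valid on a frame iff R is transitive.
Transitive: yes — every two-step R-path is closed by a direct edge.

Yes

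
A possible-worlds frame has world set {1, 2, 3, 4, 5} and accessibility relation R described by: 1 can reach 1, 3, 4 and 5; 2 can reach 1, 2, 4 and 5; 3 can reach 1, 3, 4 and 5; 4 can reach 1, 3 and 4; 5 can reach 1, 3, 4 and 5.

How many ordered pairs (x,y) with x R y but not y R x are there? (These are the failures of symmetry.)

Enumerating: (2,1), (2,4), (2,5), (5,4).

4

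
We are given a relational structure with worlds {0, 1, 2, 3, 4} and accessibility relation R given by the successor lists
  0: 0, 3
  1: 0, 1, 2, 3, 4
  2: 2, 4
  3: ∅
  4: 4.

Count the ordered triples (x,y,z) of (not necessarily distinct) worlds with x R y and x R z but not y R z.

Enumerating: (0,3,0), (0,3,3), (1,0,1), (1,0,2), (1,0,4), (1,2,0), (1,2,1), (1,2,3), (1,3,0), (1,3,1), (1,3,2), (1,3,3), (1,3,4), (1,4,0), (1,4,1), (1,4,2), (1,4,3), (2,4,2).

18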